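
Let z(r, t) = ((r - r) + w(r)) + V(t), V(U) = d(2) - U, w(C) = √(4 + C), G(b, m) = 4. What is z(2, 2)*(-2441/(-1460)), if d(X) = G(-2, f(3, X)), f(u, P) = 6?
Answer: 2441/730 + 2441*√6/1460 ≈ 7.4392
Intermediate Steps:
d(X) = 4
V(U) = 4 - U
z(r, t) = 4 + √(4 + r) - t (z(r, t) = ((r - r) + √(4 + r)) + (4 - t) = (0 + √(4 + r)) + (4 - t) = √(4 + r) + (4 - t) = 4 + √(4 + r) - t)
z(2, 2)*(-2441/(-1460)) = (4 + √(4 + 2) - 1*2)*(-2441/(-1460)) = (4 + √6 - 2)*(-2441*(-1/1460)) = (2 + √6)*(2441/1460) = 2441/730 + 2441*√6/1460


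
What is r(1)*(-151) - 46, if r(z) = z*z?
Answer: -197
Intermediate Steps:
r(z) = z²
r(1)*(-151) - 46 = 1²*(-151) - 46 = 1*(-151) - 46 = -151 - 46 = -197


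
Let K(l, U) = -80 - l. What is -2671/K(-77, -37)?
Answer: 2671/3 ≈ 890.33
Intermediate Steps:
-2671/K(-77, -37) = -2671/(-80 - 1*(-77)) = -2671/(-80 + 77) = -2671/(-3) = -2671*(-⅓) = 2671/3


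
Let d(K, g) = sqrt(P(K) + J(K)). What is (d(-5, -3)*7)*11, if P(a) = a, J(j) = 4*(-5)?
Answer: 385*I ≈ 385.0*I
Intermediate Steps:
J(j) = -20
d(K, g) = sqrt(-20 + K) (d(K, g) = sqrt(K - 20) = sqrt(-20 + K))
(d(-5, -3)*7)*11 = (sqrt(-20 - 5)*7)*11 = (sqrt(-25)*7)*11 = ((5*I)*7)*11 = (35*I)*11 = 385*I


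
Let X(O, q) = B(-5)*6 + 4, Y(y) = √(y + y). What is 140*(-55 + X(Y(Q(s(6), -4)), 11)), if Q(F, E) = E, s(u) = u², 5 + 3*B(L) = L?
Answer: -9940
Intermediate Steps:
B(L) = -5/3 + L/3
Y(y) = √2*√y (Y(y) = √(2*y) = √2*√y)
X(O, q) = -16 (X(O, q) = (-5/3 + (⅓)*(-5))*6 + 4 = (-5/3 - 5/3)*6 + 4 = -10/3*6 + 4 = -20 + 4 = -16)
140*(-55 + X(Y(Q(s(6), -4)), 11)) = 140*(-55 - 16) = 140*(-71) = -9940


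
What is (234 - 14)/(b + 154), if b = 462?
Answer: 5/14 ≈ 0.35714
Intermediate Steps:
(234 - 14)/(b + 154) = (234 - 14)/(462 + 154) = 220/616 = 220*(1/616) = 5/14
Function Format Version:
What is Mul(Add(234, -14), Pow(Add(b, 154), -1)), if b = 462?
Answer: Rational(5, 14) ≈ 0.35714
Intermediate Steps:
Mul(Add(234, -14), Pow(Add(b, 154), -1)) = Mul(Add(234, -14), Pow(Add(462, 154), -1)) = Mul(220, Pow(616, -1)) = Mul(220, Rational(1, 616)) = Rational(5, 14)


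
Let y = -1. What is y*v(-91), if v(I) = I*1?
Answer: 91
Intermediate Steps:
v(I) = I
y*v(-91) = -1*(-91) = 91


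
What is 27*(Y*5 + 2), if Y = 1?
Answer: 189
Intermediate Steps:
27*(Y*5 + 2) = 27*(1*5 + 2) = 27*(5 + 2) = 27*7 = 189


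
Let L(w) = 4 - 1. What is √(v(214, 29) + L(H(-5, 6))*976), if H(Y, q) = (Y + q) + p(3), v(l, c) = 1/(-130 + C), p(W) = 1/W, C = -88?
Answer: √139150054/218 ≈ 54.111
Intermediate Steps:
v(l, c) = -1/218 (v(l, c) = 1/(-130 - 88) = 1/(-218) = -1/218)
H(Y, q) = ⅓ + Y + q (H(Y, q) = (Y + q) + 1/3 = (Y + q) + ⅓ = ⅓ + Y + q)
L(w) = 3
√(v(214, 29) + L(H(-5, 6))*976) = √(-1/218 + 3*976) = √(-1/218 + 2928) = √(638303/218) = √139150054/218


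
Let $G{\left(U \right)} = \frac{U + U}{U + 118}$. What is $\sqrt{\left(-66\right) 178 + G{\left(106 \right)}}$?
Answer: $\frac{i \sqrt{9209690}}{28} \approx 108.38 i$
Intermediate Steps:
$G{\left(U \right)} = \frac{2 U}{118 + U}$
$\sqrt{\left(-66\right) 178 + G{\left(106 \right)}} = \sqrt{\left(-66\right) 178 + 2 \cdot 106 \frac{1}{118 + 106}} = \sqrt{-11748 + 2 \cdot 106 \cdot \frac{1}{224}} = \sqrt{-11748 + \frac{53}{56}} = \sqrt{- \frac{657835}{56}} = \frac{i \sqrt{9209690}}{28}$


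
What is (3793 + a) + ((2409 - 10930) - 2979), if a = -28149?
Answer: -35856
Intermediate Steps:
(3793 + a) + ((2409 - 10930) - 2979) = (3793 - 28149) + ((2409 - 10930) - 2979) = -24356 + (-8521 - 2979) = -24356 - 11500 = -35856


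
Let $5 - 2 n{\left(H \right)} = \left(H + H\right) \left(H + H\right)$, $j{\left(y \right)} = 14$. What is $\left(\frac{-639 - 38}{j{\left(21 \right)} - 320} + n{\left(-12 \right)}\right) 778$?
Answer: $- \frac{33720854}{153} \approx -2.204 \cdot 10^{5}$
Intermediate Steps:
$n{\left(H \right)} = \frac{5}{2} - 2 H^{2}$ ($n{\left(H \right)} = \frac{5}{2} - \frac{\left(H + H\right) \left(H + H\right)}{2} = \frac{5}{2} - \frac{2 H 2 H}{2} = \frac{5}{2} - \frac{4 H^{2}}{2} = \frac{5}{2} - 2 H^{2}$)
$\left(\frac{-639 - 38}{j{\left(21 \right)} - 320} + n{\left(-12 \right)}\right) 778 = \left(\frac{-639 - 38}{14 - 320} + \left(\frac{5}{2} - 2 \left(-12\right)^{2}\right)\right) 778 = \left(- \frac{677}{-306} + \left(\frac{5}{2} - 288\right)\right) 778 = \left(\left(-677\right) \left(- \frac{1}{306}\right) + \left(\frac{5}{2} - 288\right)\right) 778 = \left(\frac{677}{306} - \frac{571}{2}\right) 778 = \left(- \frac{43343}{153}\right) 778 = - \frac{33720854}{153}$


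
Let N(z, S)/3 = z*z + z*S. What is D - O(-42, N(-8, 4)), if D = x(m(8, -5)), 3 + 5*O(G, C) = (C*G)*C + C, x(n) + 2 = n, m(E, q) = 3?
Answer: 386984/5 ≈ 77397.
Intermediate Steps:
N(z, S) = 3*z² + 3*S*z (N(z, S) = 3*(z*z + z*S) = 3*(z² + S*z) = 3*z² + 3*S*z)
x(n) = -2 + n
O(G, C) = -⅗ + C/5 + G*C²/5 (O(G, C) = -⅗ + ((C*G)*C + C)/5 = -⅗ + (G*C² + C)/5 = -⅗ + (C + G*C²)/5 = -⅗ + (C/5 + G*C²/5) = -⅗ + C/5 + G*C²/5)
D = 1 (D = -2 + 3 = 1)
D - O(-42, N(-8, 4)) = 1 - (-⅗ + (3*(-8)*(4 - 8))/5 + (⅕)*(-42)*(3*(-8)*(4 - 8))²) = 1 - (-⅗ + (3*(-8)*(-4))/5 + (⅕)*(-42)*(3*(-8)*(-4))²) = 1 - (-⅗ + (⅕)*96 + (⅕)*(-42)*96²) = 1 - (-⅗ + 96/5 + (⅕)*(-42)*9216) = 1 - (-⅗ + 96/5 - 387072/5) = 1 - 1*(-386979/5) = 1 + 386979/5 = 386984/5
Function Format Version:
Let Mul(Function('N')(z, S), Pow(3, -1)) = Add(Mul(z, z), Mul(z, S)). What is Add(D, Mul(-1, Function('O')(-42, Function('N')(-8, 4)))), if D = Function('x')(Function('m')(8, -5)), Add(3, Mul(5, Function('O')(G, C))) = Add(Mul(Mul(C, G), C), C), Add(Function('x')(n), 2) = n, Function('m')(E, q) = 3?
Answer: Rational(386984, 5) ≈ 77397.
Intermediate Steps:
Function('N')(z, S) = Add(Mul(3, Pow(z, 2)), Mul(3, S, z)) (Function('N')(z, S) = Mul(3, Add(Mul(z, z), Mul(z, S))) = Mul(3, Add(Pow(z, 2), Mul(S, z))) = Add(Mul(3, Pow(z, 2)), Mul(3, S, z)))
Function('x')(n) = Add(-2, n)
Function('O')(G, C) = Add(Rational(-3, 5), Mul(Rational(1, 5), C), Mul(Rational(1, 5), G, Pow(C, 2))) (Function('O')(G, C) = Add(Rational(-3, 5), Mul(Rational(1, 5), Add(Mul(Mul(C, G), C), C))) = Add(Rational(-3, 5), Mul(Rational(1, 5), Add(Mul(G, Pow(C, 2)), C))) = Add(Rational(-3, 5), Mul(Rational(1, 5), Add(C, Mul(G, Pow(C, 2))))) = Add(Rational(-3, 5), Add(Mul(Rational(1, 5), C), Mul(Rational(1, 5), G, Pow(C, 2)))) = Add(Rational(-3, 5), Mul(Rational(1, 5), C), Mul(Rational(1, 5), G, Pow(C, 2))))
D = 1 (D = Add(-2, 3) = 1)
Add(D, Mul(-1, Function('O')(-42, Function('N')(-8, 4)))) = Add(1, Mul(-1, Add(Rational(-3, 5), Mul(Rational(1, 5), Mul(3, -8, Add(4, -8))), Mul(Rational(1, 5), -42, Pow(Mul(3, -8, Add(4, -8)), 2))))) = Add(1, Mul(-1, Add(Rational(-3, 5), Mul(Rational(1, 5), Mul(3, -8, -4)), Mul(Rational(1, 5), -42, Pow(Mul(3, -8, -4), 2))))) = Add(1, Mul(-1, Add(Rational(-3, 5), Mul(Rational(1, 5), 96), Mul(Rational(1, 5), -42, Pow(96, 2))))) = Add(1, Mul(-1, Add(Rational(-3, 5), Rational(96, 5), Mul(Rational(1, 5), -42, 9216)))) = Add(1, Mul(-1, Add(Rational(-3, 5), Rational(96, 5), Rational(-387072, 5)))) = Add(1, Mul(-1, Rational(-386979, 5))) = Add(1, Rational(386979, 5)) = Rational(386984, 5)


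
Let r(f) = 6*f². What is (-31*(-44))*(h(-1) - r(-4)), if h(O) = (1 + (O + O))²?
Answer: -129580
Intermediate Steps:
h(O) = (1 + 2*O)²
(-31*(-44))*(h(-1) - r(-4)) = (-31*(-44))*((1 + 2*(-1))² - 6*(-4)²) = 1364*((1 - 2)² - 6*16) = 1364*((-1)² - 1*96) = 1364*(1 - 96) = 1364*(-95) = -129580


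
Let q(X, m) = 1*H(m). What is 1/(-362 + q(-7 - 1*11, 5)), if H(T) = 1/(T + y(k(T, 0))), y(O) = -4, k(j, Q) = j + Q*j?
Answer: -1/361 ≈ -0.0027701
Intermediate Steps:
H(T) = 1/(-4 + T) (H(T) = 1/(T - 4) = 1/(-4 + T))
q(X, m) = 1/(-4 + m)
1/(-362 + q(-7 - 1*11, 5)) = 1/(-362 + 1/(-4 + 5)) = 1/(-362 + 1/1) = 1/(-362 + 1) = 1/(-361) = -1/361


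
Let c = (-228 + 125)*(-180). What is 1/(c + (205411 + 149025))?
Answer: 1/372976 ≈ 2.6811e-6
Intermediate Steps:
c = 18540 (c = -103*(-180) = 18540)
1/(c + (205411 + 149025)) = 1/(18540 + (205411 + 149025)) = 1/(18540 + 354436) = 1/372976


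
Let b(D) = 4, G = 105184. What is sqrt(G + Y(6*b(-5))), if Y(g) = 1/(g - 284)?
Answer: sqrt(1777609535)/130 ≈ 324.32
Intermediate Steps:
Y(g) = 1/(-284 + g)
sqrt(G + Y(6*b(-5))) = sqrt(105184 + 1/(-284 + 6*4)) = sqrt(105184 + 1/(-284 + 24)) = sqrt(105184 + 1/(-260)) = sqrt(105184 - 1/260) = sqrt(27347839/260) = sqrt(1777609535)/130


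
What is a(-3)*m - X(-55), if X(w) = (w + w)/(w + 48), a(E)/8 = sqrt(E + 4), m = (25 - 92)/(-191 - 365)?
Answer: -14352/973 ≈ -14.750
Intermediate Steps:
m = 67/556 (m = -67/(-556) = -67*(-1/556) = 67/556 ≈ 0.12050)
a(E) = 8*sqrt(4 + E) (a(E) = 8*sqrt(E + 4) = 8*sqrt(4 + E))
X(w) = 2*w/(48 + w) (X(w) = (2*w)/(48 + w) = 2*w/(48 + w))
a(-3)*m - X(-55) = (8*sqrt(4 - 3))*(67/556) - 2*(-55)/(48 - 55) = (8*sqrt(1))*(67/556) - 2*(-55)/(-7) = (8*1)*(67/556) - 2*(-55)*(-1)/7 = 8*(67/556) - 1*110/7 = 134/139 - 110/7 = -14352/973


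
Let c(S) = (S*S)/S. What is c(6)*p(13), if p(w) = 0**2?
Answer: 0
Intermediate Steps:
p(w) = 0
c(S) = S (c(S) = S**2/S = S)
c(6)*p(13) = 6*0 = 0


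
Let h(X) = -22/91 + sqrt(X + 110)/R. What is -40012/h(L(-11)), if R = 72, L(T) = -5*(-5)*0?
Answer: 18875420928/72643 + 11928217392*sqrt(110)/799073 ≈ 4.1640e+5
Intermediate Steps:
L(T) = 0 (L(T) = 25*0 = 0)
h(X) = -22/91 + sqrt(110 + X)/72 (h(X) = -22/91 + sqrt(X + 110)/72 = -22*1/91 + sqrt(110 + X)*(1/72) = -22/91 + sqrt(110 + X)/72)
-40012/h(L(-11)) = -40012/(-22/91 + sqrt(110 + 0)/72) = -40012/(-22/91 + sqrt(110)/72)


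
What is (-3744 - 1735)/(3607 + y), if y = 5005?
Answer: -5479/8612 ≈ -0.63621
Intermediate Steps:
(-3744 - 1735)/(3607 + y) = (-3744 - 1735)/(3607 + 5005) = -5479/8612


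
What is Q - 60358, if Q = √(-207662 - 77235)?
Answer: -60358 + I*√284897 ≈ -60358.0 + 533.76*I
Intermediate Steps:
Q = I*√284897 (Q = √(-284897) = I*√284897 ≈ 533.76*I)
Q - 60358 = I*√284897 - 60358 = -60358 + I*√284897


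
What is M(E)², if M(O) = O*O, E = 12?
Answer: 20736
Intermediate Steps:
M(O) = O²
M(E)² = (12²)² = 144² = 20736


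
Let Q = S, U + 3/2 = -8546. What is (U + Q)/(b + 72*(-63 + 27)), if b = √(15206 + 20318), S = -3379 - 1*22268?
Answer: 22158036/1670735 + 68389*√8881/6682940 ≈ 14.227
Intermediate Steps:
S = -25647 (S = -3379 - 22268 = -25647)
U = -17095/2 (U = -3/2 - 8546 = -17095/2 ≈ -8547.5)
b = 2*√8881 (b = √35524 = 2*√8881 ≈ 188.48)
Q = -25647
(U + Q)/(b + 72*(-63 + 27)) = (-17095/2 - 25647)/(2*√8881 + 72*(-63 + 27)) = -68389/(2*(2*√8881 + 72*(-36))) = -68389/(2*(2*√8881 - 2592)) = -68389/(2*(-2592 + 2*√8881))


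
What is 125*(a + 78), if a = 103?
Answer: 22625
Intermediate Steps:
125*(a + 78) = 125*(103 + 78) = 125*181 = 22625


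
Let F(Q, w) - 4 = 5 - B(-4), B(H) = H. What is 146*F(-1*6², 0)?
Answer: 1898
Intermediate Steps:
F(Q, w) = 13 (F(Q, w) = 4 + (5 - 1*(-4)) = 4 + (5 + 4) = 4 + 9 = 13)
146*F(-1*6², 0) = 146*13 = 1898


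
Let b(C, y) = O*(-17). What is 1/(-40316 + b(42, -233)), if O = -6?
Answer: -1/40214 ≈ -2.4867e-5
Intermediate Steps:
b(C, y) = 102 (b(C, y) = -6*(-17) = 102)
1/(-40316 + b(42, -233)) = 1/(-40316 + 102) = 1/(-40214) = -1/40214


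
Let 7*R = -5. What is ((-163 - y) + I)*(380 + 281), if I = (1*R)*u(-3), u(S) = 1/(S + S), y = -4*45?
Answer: 475259/42 ≈ 11316.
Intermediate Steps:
R = -5/7 (R = (⅐)*(-5) = -5/7 ≈ -0.71429)
y = -180
u(S) = 1/(2*S)
I = 5/42 (I = (1*(-5/7))*((½)/(-3)) = -5*(-1)/(14*3) = -5/7*(-⅙) = 5/42 ≈ 0.11905)
((-163 - y) + I)*(380 + 281) = ((-163 - 1*(-180)) + 5/42)*(380 + 281) = ((-163 + 180) + 5/42)*661 = (17 + 5/42)*661 = (719/42)*661 = 475259/42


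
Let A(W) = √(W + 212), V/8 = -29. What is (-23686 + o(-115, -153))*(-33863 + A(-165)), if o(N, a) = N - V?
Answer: 798117047 - 23569*√47 ≈ 7.9796e+8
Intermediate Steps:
V = -232 (V = 8*(-29) = -232)
A(W) = √(212 + W)
o(N, a) = 232 + N (o(N, a) = N - 1*(-232) = N + 232 = 232 + N)
(-23686 + o(-115, -153))*(-33863 + A(-165)) = (-23686 + (232 - 115))*(-33863 + √(212 - 165)) = (-23686 + 117)*(-33863 + √47) = -23569*(-33863 + √47) = 798117047 - 23569*√47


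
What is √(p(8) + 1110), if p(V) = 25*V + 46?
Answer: 2*√339 ≈ 36.824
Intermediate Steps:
p(V) = 46 + 25*V
√(p(8) + 1110) = √((46 + 25*8) + 1110) = √((46 + 200) + 1110) = √(246 + 1110) = √1356 = 2*√339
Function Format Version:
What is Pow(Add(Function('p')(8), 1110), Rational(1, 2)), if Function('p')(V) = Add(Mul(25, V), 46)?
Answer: Mul(2, Pow(339, Rational(1, 2))) ≈ 36.824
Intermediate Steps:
Function('p')(V) = Add(46, Mul(25, V))
Pow(Add(Function('p')(8), 1110), Rational(1, 2)) = Pow(Add(Add(46, Mul(25, 8)), 1110), Rational(1, 2)) = Pow(Add(Add(46, 200), 1110), Rational(1, 2)) = Pow(Add(246, 1110), Rational(1, 2)) = Pow(1356, Rational(1, 2)) = Mul(2, Pow(339, Rational(1, 2)))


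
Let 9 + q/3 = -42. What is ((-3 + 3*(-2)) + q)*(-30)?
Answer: 4860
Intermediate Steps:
q = -153 (q = -27 + 3*(-42) = -27 - 126 = -153)
((-3 + 3*(-2)) + q)*(-30) = ((-3 + 3*(-2)) - 153)*(-30) = ((-3 - 6) - 153)*(-30) = (-9 - 153)*(-30) = -162*(-30) = 4860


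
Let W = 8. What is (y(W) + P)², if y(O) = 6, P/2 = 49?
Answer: 10816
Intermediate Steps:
P = 98 (P = 2*49 = 98)
(y(W) + P)² = (6 + 98)² = 104² = 10816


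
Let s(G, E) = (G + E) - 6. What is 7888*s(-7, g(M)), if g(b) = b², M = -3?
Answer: -31552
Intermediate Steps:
s(G, E) = -6 + E + G (s(G, E) = (E + G) - 6 = -6 + E + G)
7888*s(-7, g(M)) = 7888*(-6 + (-3)² - 7) = 7888*(-6 + 9 - 7) = 7888*(-4) = -31552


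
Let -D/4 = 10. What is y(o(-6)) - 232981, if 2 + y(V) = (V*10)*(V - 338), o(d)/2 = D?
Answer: 101417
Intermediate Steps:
D = -40 (D = -4*10 = -40)
o(d) = -80 (o(d) = 2*(-40) = -80)
y(V) = -2 + 10*V*(-338 + V) (y(V) = -2 + (V*10)*(V - 338) = -2 + (10*V)*(-338 + V) = -2 + 10*V*(-338 + V))
y(o(-6)) - 232981 = (-2 - 3380*(-80) + 10*(-80)**2) - 232981 = (-2 + 270400 + 10*6400) - 232981 = (-2 + 270400 + 64000) - 232981 = 334398 - 232981 = 101417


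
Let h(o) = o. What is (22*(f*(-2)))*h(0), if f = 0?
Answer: 0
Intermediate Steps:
(22*(f*(-2)))*h(0) = (22*(0*(-2)))*0 = (22*0)*0 = 0*0 = 0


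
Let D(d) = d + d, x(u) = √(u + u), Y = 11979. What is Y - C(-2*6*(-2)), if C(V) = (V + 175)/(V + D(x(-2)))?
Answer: 885849/74 + 199*I/148 ≈ 11971.0 + 1.3446*I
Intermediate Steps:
x(u) = √2*√u (x(u) = √(2*u) = √2*√u)
D(d) = 2*d
C(V) = (175 + V)/(V + 4*I) (C(V) = (V + 175)/(V + 2*(√2*√(-2))) = (175 + V)/(V + 2*(√2*(I*√2))) = (175 + V)/(V + 2*(2*I)) = (175 + V)/(V + 4*I))
Y - C(-2*6*(-2)) = 11979 - (175 - 2*6*(-2))/(-2*6*(-2) + 4*I) = 11979 - (175 - 12*(-2))/(-12*(-2) + 4*I) = 11979 - (175 + 24)/(24 + 4*I) = 11979 - (24 - 4*I)/592*199 = 11979 - 199*(24 - 4*I)/592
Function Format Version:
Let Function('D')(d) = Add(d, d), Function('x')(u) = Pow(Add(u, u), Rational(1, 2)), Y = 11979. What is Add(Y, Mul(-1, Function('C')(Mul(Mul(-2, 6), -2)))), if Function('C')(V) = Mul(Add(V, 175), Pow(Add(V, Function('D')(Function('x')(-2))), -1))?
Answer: Add(Rational(885849, 74), Mul(Rational(199, 148), I)) ≈ Add(11971., Mul(1.3446, I))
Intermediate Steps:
Function('x')(u) = Mul(Pow(2, Rational(1, 2)), Pow(u, Rational(1, 2))) (Function('x')(u) = Pow(Mul(2, u), Rational(1, 2)) = Mul(Pow(2, Rational(1, 2)), Pow(u, Rational(1, 2))))
Function('D')(d) = Mul(2, d)
Function('C')(V) = Mul(Pow(Add(V, Mul(4, I)), -1), Add(175, V)) (Function('C')(V) = Mul(Add(V, 175), Pow(Add(V, Mul(2, Mul(Pow(2, Rational(1, 2)), Pow(-2, Rational(1, 2))))), -1)) = Mul(Add(175, V), Pow(Add(V, Mul(2, Mul(Pow(2, Rational(1, 2)), Mul(I, Pow(2, Rational(1, 2)))))), -1)) = Mul(Add(175, V), Pow(Add(V, Mul(2, Mul(2, I))), -1)) = Mul(Add(175, V), Pow(Add(V, Mul(4, I)), -1)) = Mul(Pow(Add(V, Mul(4, I)), -1), Add(175, V)))
Add(Y, Mul(-1, Function('C')(Mul(Mul(-2, 6), -2)))) = Add(11979, Mul(-1, Mul(Pow(Add(Mul(Mul(-2, 6), -2), Mul(4, I)), -1), Add(175, Mul(Mul(-2, 6), -2))))) = Add(11979, Mul(-1, Mul(Pow(Add(Mul(-12, -2), Mul(4, I)), -1), Add(175, Mul(-12, -2))))) = Add(11979, Mul(-1, Mul(Pow(Add(24, Mul(4, I)), -1), Add(175, 24)))) = Add(11979, Mul(-1, Mul(Mul(Rational(1, 592), Add(24, Mul(-4, I))), 199))) = Add(11979, Mul(-1, Mul(Rational(199, 592), Add(24, Mul(-4, I))))) = Add(11979, Mul(Rational(-199, 592), Add(24, Mul(-4, I))))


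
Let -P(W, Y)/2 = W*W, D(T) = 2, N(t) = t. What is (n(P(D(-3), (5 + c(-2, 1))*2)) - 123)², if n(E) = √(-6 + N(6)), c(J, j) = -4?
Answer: 15129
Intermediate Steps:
P(W, Y) = -2*W² (P(W, Y) = -2*W*W = -2*W²)
n(E) = 0 (n(E) = √(-6 + 6) = √0 = 0)
(n(P(D(-3), (5 + c(-2, 1))*2)) - 123)² = (0 - 123)² = (-123)² = 15129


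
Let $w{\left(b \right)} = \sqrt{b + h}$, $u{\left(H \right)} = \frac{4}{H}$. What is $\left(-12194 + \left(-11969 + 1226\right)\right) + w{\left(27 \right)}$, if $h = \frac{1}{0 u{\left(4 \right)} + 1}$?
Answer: $-22937 + 2 \sqrt{7} \approx -22932.0$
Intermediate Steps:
$h = 1$ ($h = \frac{1}{0 \cdot \frac{4}{4} + 1} = \frac{1}{0 \cdot 4 \cdot \frac{1}{4} + 1} = \frac{1}{0 \cdot 1 + 1} = \frac{1}{0 + 1} = 1^{-1} = 1$)
$w{\left(b \right)} = \sqrt{1 + b}$ ($w{\left(b \right)} = \sqrt{b + 1} = \sqrt{1 + b}$)
$\left(-12194 + \left(-11969 + 1226\right)\right) + w{\left(27 \right)} = \left(-12194 + \left(-11969 + 1226\right)\right) + \sqrt{1 + 27} = \left(-12194 - 10743\right) + \sqrt{28} = -22937 + 2 \sqrt{7}$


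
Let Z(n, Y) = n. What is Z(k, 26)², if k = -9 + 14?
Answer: 25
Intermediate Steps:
k = 5
Z(k, 26)² = 5² = 25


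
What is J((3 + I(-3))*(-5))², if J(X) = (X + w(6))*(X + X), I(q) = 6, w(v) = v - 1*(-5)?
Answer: 9363600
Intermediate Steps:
w(v) = 5 + v (w(v) = v + 5 = 5 + v)
J(X) = 2*X*(11 + X) (J(X) = (X + (5 + 6))*(X + X) = (X + 11)*(2*X) = (11 + X)*(2*X) = 2*X*(11 + X))
J((3 + I(-3))*(-5))² = (2*((3 + 6)*(-5))*(11 + (3 + 6)*(-5)))² = (2*(9*(-5))*(11 + 9*(-5)))² = (2*(-45)*(11 - 45))² = (2*(-45)*(-34))² = 3060² = 9363600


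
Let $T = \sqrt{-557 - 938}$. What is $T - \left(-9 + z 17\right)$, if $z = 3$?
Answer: $-42 + i \sqrt{1495} \approx -42.0 + 38.665 i$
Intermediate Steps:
$T = i \sqrt{1495}$ ($T = \sqrt{-1495} = i \sqrt{1495} \approx 38.665 i$)
$T - \left(-9 + z 17\right) = i \sqrt{1495} - \left(-9 + 3 \cdot 17\right) = i \sqrt{1495} - \left(-9 + 51\right) = i \sqrt{1495} - 42 = -42 + i \sqrt{1495}$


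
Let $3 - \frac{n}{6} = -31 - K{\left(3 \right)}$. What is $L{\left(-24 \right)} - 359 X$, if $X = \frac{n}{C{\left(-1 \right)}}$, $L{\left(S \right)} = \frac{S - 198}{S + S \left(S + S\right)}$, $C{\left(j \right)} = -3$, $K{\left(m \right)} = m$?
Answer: $\frac{4994371}{188} \approx 26566.0$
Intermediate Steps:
$n = 222$ ($n = 18 - 6 \left(-31 - 3\right) = 18 - -204 = 18 + 204 = 222$)
$L{\left(S \right)} = \frac{-198 + S}{S + 2 S^{2}}$ ($L{\left(S \right)} = \frac{-198 + S}{S + S 2 S} = \frac{-198 + S}{S + 2 S^{2}}$)
$X = -74$ ($X = \frac{222}{-3} = 222 \left(- \frac{1}{3}\right) = -74$)
$L{\left(-24 \right)} - 359 X = \frac{-198 - 24}{\left(-24\right) \left(1 + 2 \left(-24\right)\right)} - 359 \left(-74\right) = \left(- \frac{1}{24}\right) \frac{1}{1 - 48} \left(-222\right) - -26566 = \left(- \frac{1}{24}\right) \frac{1}{-47} \left(-222\right) + 26566 = \left(- \frac{1}{24}\right) \left(- \frac{1}{47}\right) \left(-222\right) + 26566 = - \frac{37}{188} + 26566 = \frac{4994371}{188}$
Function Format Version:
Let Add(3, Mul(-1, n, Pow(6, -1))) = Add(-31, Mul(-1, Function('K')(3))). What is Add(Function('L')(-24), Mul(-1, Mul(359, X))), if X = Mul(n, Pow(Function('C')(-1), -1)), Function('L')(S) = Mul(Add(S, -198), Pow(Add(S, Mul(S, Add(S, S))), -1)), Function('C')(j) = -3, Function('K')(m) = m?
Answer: Rational(4994371, 188) ≈ 26566.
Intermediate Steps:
n = 222 (n = Add(18, Mul(-6, Add(-31, Mul(-1, 3)))) = Add(18, Mul(-6, Add(-31, -3))) = Add(18, Mul(-6, -34)) = Add(18, 204) = 222)
Function('L')(S) = Mul(Pow(Add(S, Mul(2, Pow(S, 2))), -1), Add(-198, S)) (Function('L')(S) = Mul(Add(-198, S), Pow(Add(S, Mul(S, Mul(2, S))), -1)) = Mul(Add(-198, S), Pow(Add(S, Mul(2, Pow(S, 2))), -1)) = Mul(Pow(Add(S, Mul(2, Pow(S, 2))), -1), Add(-198, S)))
X = -74 (X = Mul(222, Pow(-3, -1)) = Mul(222, Rational(-1, 3)) = -74)
Add(Function('L')(-24), Mul(-1, Mul(359, X))) = Add(Mul(Pow(-24, -1), Pow(Add(1, Mul(2, -24)), -1), Add(-198, -24)), Mul(-1, Mul(359, -74))) = Add(Mul(Rational(-1, 24), Pow(Add(1, -48), -1), -222), Mul(-1, -26566)) = Add(Mul(Rational(-1, 24), Pow(-47, -1), -222), 26566) = Add(Mul(Rational(-1, 24), Rational(-1, 47), -222), 26566) = Add(Rational(-37, 188), 26566) = Rational(4994371, 188)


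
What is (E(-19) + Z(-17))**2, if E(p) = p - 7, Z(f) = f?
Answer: 1849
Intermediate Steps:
E(p) = -7 + p
(E(-19) + Z(-17))**2 = ((-7 - 19) - 17)**2 = (-26 - 17)**2 = (-43)**2 = 1849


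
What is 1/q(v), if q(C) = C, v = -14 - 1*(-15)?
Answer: 1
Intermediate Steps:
v = 1 (v = -14 + 15 = 1)
1/q(v) = 1/1 = 1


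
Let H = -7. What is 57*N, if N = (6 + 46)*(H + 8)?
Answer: 2964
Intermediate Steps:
N = 52 (N = (6 + 46)*(-7 + 8) = 52*1 = 52)
57*N = 57*52 = 2964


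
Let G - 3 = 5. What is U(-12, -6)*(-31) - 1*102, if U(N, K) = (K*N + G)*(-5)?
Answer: 12298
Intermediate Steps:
G = 8 (G = 3 + 5 = 8)
U(N, K) = -40 - 5*K*N (U(N, K) = (K*N + 8)*(-5) = (8 + K*N)*(-5) = -40 - 5*K*N)
U(-12, -6)*(-31) - 1*102 = (-40 - 5*(-6)*(-12))*(-31) - 1*102 = (-40 - 360)*(-31) - 102 = -400*(-31) - 102 = 12400 - 102 = 12298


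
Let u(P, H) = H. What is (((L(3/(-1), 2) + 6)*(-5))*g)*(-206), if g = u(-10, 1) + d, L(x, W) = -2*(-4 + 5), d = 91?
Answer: 379040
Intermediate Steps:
L(x, W) = -2 (L(x, W) = -2*1 = -2)
g = 92 (g = 1 + 91 = 92)
(((L(3/(-1), 2) + 6)*(-5))*g)*(-206) = (((-2 + 6)*(-5))*92)*(-206) = ((4*(-5))*92)*(-206) = -20*92*(-206) = -1840*(-206) = 379040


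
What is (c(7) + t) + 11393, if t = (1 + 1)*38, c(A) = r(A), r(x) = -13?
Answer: 11456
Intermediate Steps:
c(A) = -13
t = 76 (t = 2*38 = 76)
(c(7) + t) + 11393 = (-13 + 76) + 11393 = 63 + 11393 = 11456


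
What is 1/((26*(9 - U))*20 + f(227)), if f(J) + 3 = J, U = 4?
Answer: 1/2824 ≈ 0.00035411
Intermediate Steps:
f(J) = -3 + J
1/((26*(9 - U))*20 + f(227)) = 1/((26*(9 - 1*4))*20 + (-3 + 227)) = 1/((26*(9 - 4))*20 + 224) = 1/((26*5)*20 + 224) = 1/(130*20 + 224) = 1/(2600 + 224) = 1/2824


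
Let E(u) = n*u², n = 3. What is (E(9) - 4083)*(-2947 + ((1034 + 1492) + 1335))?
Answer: -3509760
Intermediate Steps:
E(u) = 3*u²
(E(9) - 4083)*(-2947 + ((1034 + 1492) + 1335)) = (3*9² - 4083)*(-2947 + ((1034 + 1492) + 1335)) = (3*81 - 4083)*(-2947 + (2526 + 1335)) = (243 - 4083)*(-2947 + 3861) = -3840*914 = -3509760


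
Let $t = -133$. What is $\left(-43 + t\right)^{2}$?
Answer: $30976$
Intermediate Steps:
$\left(-43 + t\right)^{2} = \left(-43 - 133\right)^{2} = \left(-176\right)^{2} = 30976$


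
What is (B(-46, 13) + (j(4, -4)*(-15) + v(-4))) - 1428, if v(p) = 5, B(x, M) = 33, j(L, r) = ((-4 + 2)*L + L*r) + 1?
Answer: -1045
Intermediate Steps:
j(L, r) = 1 - 2*L + L*r (j(L, r) = (-2*L + L*r) + 1 = 1 - 2*L + L*r)
(B(-46, 13) + (j(4, -4)*(-15) + v(-4))) - 1428 = (33 + ((1 - 2*4 + 4*(-4))*(-15) + 5)) - 1428 = (33 + ((1 - 8 - 16)*(-15) + 5)) - 1428 = (33 + (-23*(-15) + 5)) - 1428 = (33 + (345 + 5)) - 1428 = (33 + 350) - 1428 = 383 - 1428 = -1045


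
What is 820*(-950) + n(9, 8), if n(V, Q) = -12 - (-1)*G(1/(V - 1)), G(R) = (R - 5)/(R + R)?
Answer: -1558063/2 ≈ -7.7903e+5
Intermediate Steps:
G(R) = (-5 + R)/(2*R) (G(R) = (-5 + R)/((2*R)) = (-5 + R)*(1/(2*R)) = (-5 + R)/(2*R))
n(V, Q) = -12 + (-1 + V)*(-5 + 1/(-1 + V))/2 (n(V, Q) = -12 - (-1)*(-5 + 1/(V - 1))/(2*(1/(V - 1))) = -12 - (-1)*(-5 + 1/(-1 + V))/(2*(1/(-1 + V))) = -12 - (-1)*(-1 + V)*(-5 + 1/(-1 + V))/2 = -12 + (-1 + V)*(-5 + 1/(-1 + V))/2)
820*(-950) + n(9, 8) = 820*(-950) + (-9 - 5/2*9) = -779000 + (-9 - 45/2) = -779000 - 63/2 = -1558063/2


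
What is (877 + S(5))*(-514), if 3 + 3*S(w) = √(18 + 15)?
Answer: -450264 - 514*√33/3 ≈ -4.5125e+5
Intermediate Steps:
S(w) = -1 + √33/3 (S(w) = -1 + √(18 + 15)/3 = -1 + √33/3)
(877 + S(5))*(-514) = (877 + (-1 + √33/3))*(-514) = (876 + √33/3)*(-514) = -450264 - 514*√33/3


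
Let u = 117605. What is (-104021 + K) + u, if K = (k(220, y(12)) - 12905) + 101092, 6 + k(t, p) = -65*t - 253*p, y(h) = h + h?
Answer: 81393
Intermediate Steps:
y(h) = 2*h
k(t, p) = -6 - 253*p - 65*t (k(t, p) = -6 + (-65*t - 253*p) = -6 + (-253*p - 65*t) = -6 - 253*p - 65*t)
K = 67809 (K = ((-6 - 506*12 - 65*220) - 12905) + 101092 = ((-6 - 253*24 - 14300) - 12905) + 101092 = ((-6 - 6072 - 14300) - 12905) + 101092 = (-20378 - 12905) + 101092 = -33283 + 101092 = 67809)
(-104021 + K) + u = (-104021 + 67809) + 117605 = -36212 + 117605 = 81393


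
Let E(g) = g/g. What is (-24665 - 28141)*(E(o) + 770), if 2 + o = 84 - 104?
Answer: -40713426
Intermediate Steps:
o = -22 (o = -2 + (84 - 104) = -2 - 20 = -22)
E(g) = 1
(-24665 - 28141)*(E(o) + 770) = (-24665 - 28141)*(1 + 770) = -52806*771 = -40713426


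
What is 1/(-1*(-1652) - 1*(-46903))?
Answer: 1/48555 ≈ 2.0595e-5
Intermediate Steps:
1/(-1*(-1652) - 1*(-46903)) = 1/(1652 + 46903) = 1/48555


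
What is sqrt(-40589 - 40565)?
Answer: I*sqrt(81154) ≈ 284.88*I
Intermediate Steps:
sqrt(-40589 - 40565) = sqrt(-81154) = I*sqrt(81154)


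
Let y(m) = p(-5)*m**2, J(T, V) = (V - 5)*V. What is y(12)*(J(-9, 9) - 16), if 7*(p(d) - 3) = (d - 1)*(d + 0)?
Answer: 146880/7 ≈ 20983.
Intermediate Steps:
p(d) = 3 + d*(-1 + d)/7 (p(d) = 3 + ((d - 1)*(d + 0))/7 = 3 + ((-1 + d)*d)/7 = 3 + (d*(-1 + d))/7 = 3 + d*(-1 + d)/7)
J(T, V) = V*(-5 + V) (J(T, V) = (-5 + V)*V = V*(-5 + V))
y(m) = 51*m**2/7 (y(m) = (3 - 1/7*(-5) + (1/7)*(-5)**2)*m**2 = (3 + 5/7 + (1/7)*25)*m**2 = (3 + 5/7 + 25/7)*m**2 = 51*m**2/7)
y(12)*(J(-9, 9) - 16) = ((51/7)*12**2)*(9*(-5 + 9) - 16) = ((51/7)*144)*(9*4 - 16) = 7344*(36 - 16)/7 = (7344/7)*20 = 146880/7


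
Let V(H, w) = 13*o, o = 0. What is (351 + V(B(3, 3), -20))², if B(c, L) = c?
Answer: 123201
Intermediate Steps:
V(H, w) = 0 (V(H, w) = 13*0 = 0)
(351 + V(B(3, 3), -20))² = (351 + 0)² = 351² = 123201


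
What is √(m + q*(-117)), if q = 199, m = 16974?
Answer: 3*I*√701 ≈ 79.429*I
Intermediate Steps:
√(m + q*(-117)) = √(16974 + 199*(-117)) = √(16974 - 23283) = √(-6309) = 3*I*√701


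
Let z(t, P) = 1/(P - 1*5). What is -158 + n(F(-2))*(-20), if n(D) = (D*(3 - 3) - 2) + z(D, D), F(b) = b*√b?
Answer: -118 + 20/(5 + 2*I*√2) ≈ -114.97 - 1.7142*I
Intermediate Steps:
z(t, P) = 1/(-5 + P) (z(t, P) = 1/(P - 5) = 1/(-5 + P))
F(b) = b^(3/2)
n(D) = -2 + 1/(-5 + D) (n(D) = (D*(3 - 3) - 2) + 1/(-5 + D) = (D*0 - 2) + 1/(-5 + D) = (0 - 2) + 1/(-5 + D) = -2 + 1/(-5 + D))
-158 + n(F(-2))*(-20) = -158 + ((11 - (-4)*I*√2)/(-5 + (-2)^(3/2)))*(-20) = -158 + ((11 - (-4)*I*√2)/(-5 - 2*I*√2))*(-20) = -158 + ((11 + 4*I*√2)/(-5 - 2*I*√2))*(-20) = -158 - 20*(11 + 4*I*√2)/(-5 - 2*I*√2)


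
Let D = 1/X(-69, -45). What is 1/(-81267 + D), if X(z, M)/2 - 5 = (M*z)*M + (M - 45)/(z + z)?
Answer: -6427090/522310323053 ≈ -1.2305e-5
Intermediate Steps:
X(z, M) = 10 + (-45 + M)/z + 2*z*M² (X(z, M) = 10 + 2*((M*z)*M + (M - 45)/(z + z)) = 10 + 2*(z*M² + (-45 + M)/((2*z))) = 10 + 2*(z*M² + (-45 + M)*(1/(2*z))) = 10 + 2*(z*M² + (-45 + M)/(2*z)) = 10 + ((-45 + M)/z + 2*z*M²) = 10 + (-45 + M)/z + 2*z*M²)
D = -23/6427090 (D = 1/((-45 - 45 + 2*(-69)*(5 - 69*(-45)²))/(-69)) = 1/(-(-45 - 45 + 2*(-69)*(5 - 69*2025))/69) = 1/(-(-45 - 45 + 2*(-69)*(5 - 139725))/69) = 1/(-(-45 - 45 + 2*(-69)*(-139720))/69) = 1/(-(-45 - 45 + 19281360)/69) = 1/(-1/69*19281270) = 1/(-6427090/23) = -23/6427090 ≈ -3.5786e-6)
1/(-81267 + D) = 1/(-81267 - 23/6427090) = 1/(-522310323053/6427090) = -6427090/522310323053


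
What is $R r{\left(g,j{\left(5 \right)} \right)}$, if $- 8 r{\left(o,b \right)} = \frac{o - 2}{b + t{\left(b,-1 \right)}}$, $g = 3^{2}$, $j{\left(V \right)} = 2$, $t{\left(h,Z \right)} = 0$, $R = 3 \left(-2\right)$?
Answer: $\frac{21}{8} \approx 2.625$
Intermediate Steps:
$R = -6$
$g = 9$
$r{\left(o,b \right)} = - \frac{-2 + o}{8 b}$ ($r{\left(o,b \right)} = - \frac{\left(o - 2\right) \frac{1}{b + 0}}{8} = - \frac{\left(-2 + o\right) \frac{1}{b}}{8} = - \frac{\frac{1}{b} \left(-2 + o\right)}{8} = - \frac{-2 + o}{8 b}$)
$R r{\left(g,j{\left(5 \right)} \right)} = - 6 \frac{2 - 9}{8 \cdot 2} = - 6 \cdot \frac{1}{8} \cdot \frac{1}{2} \left(2 - 9\right) = - 6 \cdot \frac{1}{8} \cdot \frac{1}{2} \left(-7\right) = \left(-6\right) \left(- \frac{7}{16}\right) = \frac{21}{8}$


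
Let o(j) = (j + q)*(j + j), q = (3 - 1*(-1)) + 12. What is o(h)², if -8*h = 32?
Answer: 9216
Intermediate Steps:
h = -4 (h = -⅛*32 = -4)
q = 16 (q = (3 + 1) + 12 = 4 + 12 = 16)
o(j) = 2*j*(16 + j) (o(j) = (j + 16)*(j + j) = (16 + j)*(2*j) = 2*j*(16 + j))
o(h)² = (2*(-4)*(16 - 4))² = (2*(-4)*12)² = (-96)² = 9216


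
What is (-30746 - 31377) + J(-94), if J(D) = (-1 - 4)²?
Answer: -62098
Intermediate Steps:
J(D) = 25 (J(D) = (-5)² = 25)
(-30746 - 31377) + J(-94) = (-30746 - 31377) + 25 = -62123 + 25 = -62098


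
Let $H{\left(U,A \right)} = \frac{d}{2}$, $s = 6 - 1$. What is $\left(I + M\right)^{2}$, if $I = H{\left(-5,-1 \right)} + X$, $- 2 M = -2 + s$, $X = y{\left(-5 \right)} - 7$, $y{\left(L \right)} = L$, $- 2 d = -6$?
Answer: $144$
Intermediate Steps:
$s = 5$ ($s = 6 - 1 = 5$)
$d = 3$ ($d = \left(- \frac{1}{2}\right) \left(-6\right) = 3$)
$H{\left(U,A \right)} = \frac{3}{2}$
$X = -12$ ($X = -5 - 7 = -12$)
$M = - \frac{3}{2}$ ($M = - \frac{-2 + 5}{2} = \left(- \frac{1}{2}\right) 3 = - \frac{3}{2} \approx -1.5$)
$I = - \frac{21}{2}$ ($I = \frac{3}{2} - 12 = - \frac{21}{2} \approx -10.5$)
$\left(I + M\right)^{2} = \left(- \frac{21}{2} - \frac{3}{2}\right)^{2} = \left(-12\right)^{2} = 144$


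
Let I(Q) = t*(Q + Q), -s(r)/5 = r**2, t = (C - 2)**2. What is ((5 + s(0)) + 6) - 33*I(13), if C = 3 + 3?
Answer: -13717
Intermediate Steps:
C = 6
t = 16 (t = (6 - 2)**2 = 4**2 = 16)
s(r) = -5*r**2
I(Q) = 32*Q (I(Q) = 16*(Q + Q) = 16*(2*Q) = 32*Q)
((5 + s(0)) + 6) - 33*I(13) = ((5 - 5*0**2) + 6) - 1056*13 = ((5 - 5*0) + 6) - 33*416 = ((5 + 0) + 6) - 13728 = (5 + 6) - 13728 = 11 - 13728 = -13717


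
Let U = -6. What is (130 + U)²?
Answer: 15376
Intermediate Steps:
(130 + U)² = (130 - 6)² = 124² = 15376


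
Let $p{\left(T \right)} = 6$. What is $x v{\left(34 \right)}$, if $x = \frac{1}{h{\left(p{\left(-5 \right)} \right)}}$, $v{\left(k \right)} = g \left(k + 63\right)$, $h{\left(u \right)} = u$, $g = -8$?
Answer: $- \frac{388}{3} \approx -129.33$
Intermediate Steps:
$v{\left(k \right)} = -504 - 8 k$ ($v{\left(k \right)} = - 8 \left(k + 63\right) = - 8 \left(63 + k\right) = -504 - 8 k$)
$x = \frac{1}{6} \approx 0.16667$
$x v{\left(34 \right)} = \frac{-504 - 272}{6} = \frac{1}{6} \left(-776\right) = - \frac{388}{3}$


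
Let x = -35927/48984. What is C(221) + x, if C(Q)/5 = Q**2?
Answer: 11962101793/48984 ≈ 2.4420e+5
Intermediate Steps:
x = -35927/48984 (x = -35927*1/48984 = -35927/48984 ≈ -0.73344)
C(Q) = 5*Q**2
C(221) + x = 5*221**2 - 35927/48984 = 5*48841 - 35927/48984 = 244205 - 35927/48984 = 11962101793/48984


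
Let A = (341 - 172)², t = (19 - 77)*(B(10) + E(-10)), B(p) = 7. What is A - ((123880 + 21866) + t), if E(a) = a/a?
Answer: -116721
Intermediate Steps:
E(a) = 1
t = -464 (t = (19 - 77)*(7 + 1) = -58*8 = -464)
A = 28561 (A = 169² = 28561)
A - ((123880 + 21866) + t) = 28561 - ((123880 + 21866) - 464) = 28561 - (145746 - 464) = 28561 - 1*145282 = 28561 - 145282 = -116721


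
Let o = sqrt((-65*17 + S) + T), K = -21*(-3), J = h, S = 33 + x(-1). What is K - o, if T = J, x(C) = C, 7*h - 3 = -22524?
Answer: 63 - 4*I*sqrt(13139)/7 ≈ 63.0 - 65.5*I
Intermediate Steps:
h = -22521/7 (h = 3/7 + (1/7)*(-22524) = 3/7 - 22524/7 = -22521/7 ≈ -3217.3)
S = 32 (S = 33 - 1 = 32)
J = -22521/7 ≈ -3217.3
T = -22521/7 ≈ -3217.3
K = 63
o = 4*I*sqrt(13139)/7 (o = sqrt((-65*17 + 32) - 22521/7) = sqrt((-1105 + 32) - 22521/7) = sqrt(-1073 - 22521/7) = sqrt(-30032/7) = 4*I*sqrt(13139)/7 ≈ 65.5*I)
K - o = 63 - 4*I*sqrt(13139)/7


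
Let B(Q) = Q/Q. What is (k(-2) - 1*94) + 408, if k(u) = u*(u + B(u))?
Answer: 316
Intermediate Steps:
B(Q) = 1
k(u) = u*(1 + u) (k(u) = u*(u + 1) = u*(1 + u))
(k(-2) - 1*94) + 408 = (-2*(1 - 2) - 1*94) + 408 = (-2*(-1) - 94) + 408 = (2 - 94) + 408 = -92 + 408 = 316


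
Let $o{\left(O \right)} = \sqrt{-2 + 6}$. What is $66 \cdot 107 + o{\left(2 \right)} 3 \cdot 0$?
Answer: $7062$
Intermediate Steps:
$o{\left(O \right)} = 2$ ($o{\left(O \right)} = \sqrt{4} = 2$)
$66 \cdot 107 + o{\left(2 \right)} 3 \cdot 0 = 66 \cdot 107 + 2 \cdot 3 \cdot 0 = 7062 + 6 \cdot 0 = 7062 + 0 = 7062$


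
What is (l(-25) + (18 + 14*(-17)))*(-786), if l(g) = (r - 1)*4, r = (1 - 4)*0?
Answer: 176064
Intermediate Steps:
r = 0 (r = -3*0 = 0)
l(g) = -4 (l(g) = (0 - 1)*4 = -1*4 = -4)
(l(-25) + (18 + 14*(-17)))*(-786) = (-4 + (18 + 14*(-17)))*(-786) = (-4 + (18 - 238))*(-786) = (-4 - 220)*(-786) = -224*(-786) = 176064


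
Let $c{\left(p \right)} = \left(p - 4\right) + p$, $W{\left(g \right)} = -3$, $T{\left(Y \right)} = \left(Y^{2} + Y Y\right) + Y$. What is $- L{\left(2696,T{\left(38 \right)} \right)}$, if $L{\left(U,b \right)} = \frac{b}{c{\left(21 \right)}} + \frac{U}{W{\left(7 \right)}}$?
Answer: $\frac{2465}{3} \approx 821.67$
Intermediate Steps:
$T{\left(Y \right)} = Y + 2 Y^{2}$ ($T{\left(Y \right)} = \left(Y^{2} + Y^{2}\right) + Y = 2 Y^{2} + Y = Y + 2 Y^{2}$)
$c{\left(p \right)} = -4 + 2 p$ ($c{\left(p \right)} = \left(-4 + p\right) + p = -4 + 2 p$)
$L{\left(U,b \right)} = - \frac{U}{3} + \frac{b}{38}$ ($L{\left(U,b \right)} = \frac{b}{-4 + 2 \cdot 21} + \frac{U}{-3} = \frac{b}{-4 + 42} + U \left(- \frac{1}{3}\right) = \frac{b}{38} - \frac{U}{3} = - \frac{U}{3} + \frac{b}{38}$)
$- L{\left(2696,T{\left(38 \right)} \right)} = - (\left(- \frac{1}{3}\right) 2696 + \frac{38 \left(1 + 2 \cdot 38\right)}{38}) = - (- \frac{2696}{3} + \frac{38 \left(1 + 76\right)}{38}) = - (- \frac{2696}{3} + \frac{38 \cdot 77}{38}) = - (- \frac{2696}{3} + \frac{1}{38} \cdot 2926) = - (- \frac{2696}{3} + 77) = \left(-1\right) \left(- \frac{2465}{3}\right) = \frac{2465}{3}$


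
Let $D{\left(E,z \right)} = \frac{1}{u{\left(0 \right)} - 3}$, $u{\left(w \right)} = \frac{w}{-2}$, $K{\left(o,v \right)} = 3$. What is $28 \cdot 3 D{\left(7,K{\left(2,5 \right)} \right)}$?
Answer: $-28$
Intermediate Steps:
$u{\left(w \right)} = - \frac{w}{2}$ ($u{\left(w \right)} = w \left(- \frac{1}{2}\right) = - \frac{w}{2}$)
$D{\left(E,z \right)} = - \frac{1}{3}$ ($D{\left(E,z \right)} = \frac{1}{\left(- \frac{1}{2}\right) 0 - 3} = \frac{1}{0 - 3} = \frac{1}{-3} = - \frac{1}{3}$)
$28 \cdot 3 D{\left(7,K{\left(2,5 \right)} \right)} = 28 \cdot 3 \left(- \frac{1}{3}\right) = 84 \left(- \frac{1}{3}\right) = -28$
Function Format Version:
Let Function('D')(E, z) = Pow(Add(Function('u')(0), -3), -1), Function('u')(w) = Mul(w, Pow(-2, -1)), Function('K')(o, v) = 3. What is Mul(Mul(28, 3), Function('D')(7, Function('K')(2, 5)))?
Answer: -28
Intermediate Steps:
Function('u')(w) = Mul(Rational(-1, 2), w) (Function('u')(w) = Mul(w, Rational(-1, 2)) = Mul(Rational(-1, 2), w))
Function('D')(E, z) = Rational(-1, 3) (Function('D')(E, z) = Pow(Add(Mul(Rational(-1, 2), 0), -3), -1) = Pow(Add(0, -3), -1) = Pow(-3, -1) = Rational(-1, 3))
Mul(Mul(28, 3), Function('D')(7, Function('K')(2, 5))) = Mul(Mul(28, 3), Rational(-1, 3)) = Mul(84, Rational(-1, 3)) = -28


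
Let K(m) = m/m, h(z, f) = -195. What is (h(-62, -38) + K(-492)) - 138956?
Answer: -139150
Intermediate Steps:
K(m) = 1
(h(-62, -38) + K(-492)) - 138956 = (-195 + 1) - 138956 = -194 - 138956 = -139150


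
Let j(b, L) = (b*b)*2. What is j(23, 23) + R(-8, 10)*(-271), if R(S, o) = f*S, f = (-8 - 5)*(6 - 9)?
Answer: 85610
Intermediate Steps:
j(b, L) = 2*b² (j(b, L) = b²*2 = 2*b²)
f = 39 (f = -13*(-3) = 39)
R(S, o) = 39*S
j(23, 23) + R(-8, 10)*(-271) = 2*23² + (39*(-8))*(-271) = 2*529 - 312*(-271) = 1058 + 84552 = 85610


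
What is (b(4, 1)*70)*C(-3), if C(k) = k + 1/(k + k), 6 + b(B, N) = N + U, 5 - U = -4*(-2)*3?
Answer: 5320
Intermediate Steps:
U = -19 (U = 5 - (-4*(-2))*3 = 5 - 8*3 = 5 - 1*24 = 5 - 24 = -19)
b(B, N) = -25 + N (b(B, N) = -6 + (N - 19) = -6 + (-19 + N) = -25 + N)
C(k) = k + 1/(2*k)
(b(4, 1)*70)*C(-3) = ((-25 + 1)*70)*(-3 + (1/2)/(-3)) = (-24*70)*(-3 + (1/2)*(-1/3)) = -1680*(-3 - 1/6) = -1680*(-19/6) = 5320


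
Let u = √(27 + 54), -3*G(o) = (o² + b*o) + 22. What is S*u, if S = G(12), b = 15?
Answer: -1038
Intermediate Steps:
G(o) = -22/3 - 5*o - o²/3 (G(o) = -((o² + 15*o) + 22)/3 = -(22 + o² + 15*o)/3 = -22/3 - 5*o - o²/3)
S = -346/3 (S = -22/3 - 5*12 - ⅓*12² = -22/3 - 60 - ⅓*144 = -22/3 - 60 - 48 = -346/3 ≈ -115.33)
u = 9 (u = √81 = 9)
S*u = -346/3*9 = -1038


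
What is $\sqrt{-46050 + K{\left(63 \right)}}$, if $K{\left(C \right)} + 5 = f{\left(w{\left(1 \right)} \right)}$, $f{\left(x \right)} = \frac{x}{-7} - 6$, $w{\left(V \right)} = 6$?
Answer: $\frac{i \sqrt{2257031}}{7} \approx 214.62 i$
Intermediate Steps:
$f{\left(x \right)} = -6 - \frac{x}{7}$ ($f{\left(x \right)} = x \left(- \frac{1}{7}\right) - 6 = - \frac{x}{7} - 6 = -6 - \frac{x}{7}$)
$K{\left(C \right)} = - \frac{83}{7}$ ($K{\left(C \right)} = -5 - \frac{48}{7} = - \frac{83}{7}$)
$\sqrt{-46050 + K{\left(63 \right)}} = \sqrt{-46050 - \frac{83}{7}} = \sqrt{- \frac{322433}{7}} = \frac{i \sqrt{2257031}}{7}$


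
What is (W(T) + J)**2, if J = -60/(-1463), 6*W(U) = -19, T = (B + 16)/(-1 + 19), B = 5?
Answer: 752788969/77053284 ≈ 9.7697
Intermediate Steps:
T = 7/6 (T = (5 + 16)/(-1 + 19) = 21/18 = 21*(1/18) = 7/6 ≈ 1.1667)
W(U) = -19/6 (W(U) = (1/6)*(-19) = -19/6)
J = 60/1463 (J = -60*(-1/1463) = 60/1463 ≈ 0.041012)
(W(T) + J)**2 = (-19/6 + 60/1463)**2 = (-27437/8778)**2 = 752788969/77053284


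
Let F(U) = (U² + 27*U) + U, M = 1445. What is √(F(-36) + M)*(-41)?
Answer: -41*√1733 ≈ -1706.8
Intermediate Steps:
F(U) = U² + 28*U
√(F(-36) + M)*(-41) = √(-36*(28 - 36) + 1445)*(-41) = √(-36*(-8) + 1445)*(-41) = √(288 + 1445)*(-41) = √1733*(-41) = -41*√1733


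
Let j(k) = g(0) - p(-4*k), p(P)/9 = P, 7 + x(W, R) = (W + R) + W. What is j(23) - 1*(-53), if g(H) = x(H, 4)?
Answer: 878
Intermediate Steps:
x(W, R) = -7 + R + 2*W (x(W, R) = -7 + ((W + R) + W) = -7 + ((R + W) + W) = -7 + (R + 2*W) = -7 + R + 2*W)
g(H) = -3 + 2*H (g(H) = -7 + 4 + 2*H = -3 + 2*H)
p(P) = 9*P
j(k) = -3 + 36*k (j(k) = (-3 + 2*0) - 9*(-4*k) = (-3 + 0) - (-36)*k = -3 + 36*k)
j(23) - 1*(-53) = (-3 + 36*23) - 1*(-53) = (-3 + 828) + 53 = 825 + 53 = 878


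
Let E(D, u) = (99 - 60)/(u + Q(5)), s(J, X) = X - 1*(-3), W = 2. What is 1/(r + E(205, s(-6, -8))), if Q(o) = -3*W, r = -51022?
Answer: -11/561281 ≈ -1.9598e-5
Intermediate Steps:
s(J, X) = 3 + X (s(J, X) = X + 3 = 3 + X)
Q(o) = -6 (Q(o) = -3*2 = -6)
E(D, u) = 39/(-6 + u) (E(D, u) = (99 - 60)/(u - 6) = 39/(-6 + u))
1/(r + E(205, s(-6, -8))) = 1/(-51022 + 39/(-6 + (3 - 8))) = 1/(-51022 + 39/(-6 - 5)) = 1/(-51022 + 39/(-11)) = 1/(-51022 + 39*(-1/11)) = 1/(-51022 - 39/11) = 1/(-561281/11) = -11/561281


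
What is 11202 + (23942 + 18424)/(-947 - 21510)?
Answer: 251520948/22457 ≈ 11200.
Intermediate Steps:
11202 + (23942 + 18424)/(-947 - 21510) = 11202 + 42366/(-22457) = 11202 + 42366*(-1/22457) = 11202 - 42366/22457 = 251520948/22457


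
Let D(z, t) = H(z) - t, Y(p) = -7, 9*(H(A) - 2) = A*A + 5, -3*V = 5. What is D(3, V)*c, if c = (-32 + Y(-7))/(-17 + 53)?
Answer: -611/108 ≈ -5.6574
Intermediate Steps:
V = -5/3 (V = -1/3*5 = -5/3 ≈ -1.6667)
H(A) = 23/9 + A**2/9 (H(A) = 2 + (A*A + 5)/9 = 2 + (A**2 + 5)/9 = 2 + (5 + A**2)/9 = 2 + (5/9 + A**2/9) = 23/9 + A**2/9)
c = -13/12 (c = (-32 - 7)/(-17 + 53) = -39/36 = -39*1/36 = -13/12 ≈ -1.0833)
D(z, t) = 23/9 - t + z**2/9 (D(z, t) = (23/9 + z**2/9) - t = 23/9 - t + z**2/9)
D(3, V)*c = (23/9 - 1*(-5/3) + (1/9)*3**2)*(-13/12) = (23/9 + 5/3 + (1/9)*9)*(-13/12) = (23/9 + 5/3 + 1)*(-13/12) = (47/9)*(-13/12) = -611/108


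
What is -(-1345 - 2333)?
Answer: 3678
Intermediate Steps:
-(-1345 - 2333) = -1*(-3678) = 3678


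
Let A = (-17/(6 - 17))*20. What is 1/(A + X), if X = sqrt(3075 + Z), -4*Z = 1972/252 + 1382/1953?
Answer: -1947792/133437749 + 242*sqrt(5209135995)/667188745 ≈ 0.011582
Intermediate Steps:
Z = -5555/2604 (Z = -(1972/252 + 1382/1953)/4 = -(1972*(1/252) + 1382*(1/1953))/4 = -(493/63 + 1382/1953)/4 = -1/4*5555/651 = -5555/2604 ≈ -2.1333)
X = sqrt(5209135995)/1302 (X = sqrt(3075 - 5555/2604) = sqrt(8001745/2604) = sqrt(5209135995)/1302 ≈ 55.433)
A = 340/11 (A = (-17/(-11))*20 = -1/11*(-17)*20 = (17/11)*20 = 340/11 ≈ 30.909)
1/(A + X) = 1/(340/11 + sqrt(5209135995)/1302)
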